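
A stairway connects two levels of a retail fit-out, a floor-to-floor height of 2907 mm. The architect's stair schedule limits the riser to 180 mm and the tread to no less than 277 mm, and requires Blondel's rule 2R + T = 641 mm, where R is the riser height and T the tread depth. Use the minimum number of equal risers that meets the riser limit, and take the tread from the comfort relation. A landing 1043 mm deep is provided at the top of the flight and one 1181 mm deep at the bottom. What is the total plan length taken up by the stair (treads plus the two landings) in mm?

2907 / 180 = 16.15, so 17 risers are needed.
Each riser is 2907/17 = 171 mm (≤ 180 mm).
From 2R + T = 641: T = 641 − 342 = 299 mm.
Going = (17 − 1) × 299 = 4784 mm.
Add landings: 4784 + 1043 + 1181 = 7008 mm.

7008 mm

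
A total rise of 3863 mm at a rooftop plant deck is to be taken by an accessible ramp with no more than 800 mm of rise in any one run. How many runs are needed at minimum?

5 runs

At most 800 each: 3863/800 = 4.83, giving 5 ramp runs.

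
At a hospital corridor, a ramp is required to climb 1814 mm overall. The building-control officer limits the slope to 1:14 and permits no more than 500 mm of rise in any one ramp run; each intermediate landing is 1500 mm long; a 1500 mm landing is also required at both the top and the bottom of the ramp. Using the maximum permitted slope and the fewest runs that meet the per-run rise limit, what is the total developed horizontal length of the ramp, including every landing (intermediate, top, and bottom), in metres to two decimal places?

32.90 m

⌈1814/500⌉ = 4 ramp runs. That means 3 intermediate landings.
Horizontal run for 1814 mm of rise at 1:14 is 1814 × 14 = 25396 mm.
Intermediate landings: 3 × 1500 = 4500 mm.
Top and bottom landings: 2 × 1500 = 3000 mm.
Total = 25396 + 4500 + 3000 = 32896 mm.
= 32.90 m.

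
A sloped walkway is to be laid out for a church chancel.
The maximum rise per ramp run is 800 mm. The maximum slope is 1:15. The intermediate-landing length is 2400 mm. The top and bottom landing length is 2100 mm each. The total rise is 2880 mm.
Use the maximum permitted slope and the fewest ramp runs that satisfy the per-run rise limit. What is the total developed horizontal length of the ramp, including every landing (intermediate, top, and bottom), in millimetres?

54600 mm

⌈2880/800⌉ = 4 ramp runs. That means 3 intermediate landings.
Ramp run (horizontal) at 1:15: 2880 × 15 = 43200 mm.
3 intermediate landings contribute 3 × 2400 = 7200 mm.
Top and bottom landings: 2 × 2100 = 4200 mm.
Total = 43200 + 7200 + 4200 = 54600 mm.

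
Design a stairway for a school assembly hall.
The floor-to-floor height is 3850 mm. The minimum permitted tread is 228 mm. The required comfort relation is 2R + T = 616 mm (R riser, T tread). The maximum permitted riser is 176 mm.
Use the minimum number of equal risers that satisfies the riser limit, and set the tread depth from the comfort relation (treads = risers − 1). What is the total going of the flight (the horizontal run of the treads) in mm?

5586 mm

At most 176 each: 3850/176 = 21.88, giving 22 risers.
R = 3850 ÷ 22 = 175 mm.
Tread T = 616 − 2 × 175 = 266 mm (≥ 228 mm).
Going = (22 − 1) × 266 = 5586 mm.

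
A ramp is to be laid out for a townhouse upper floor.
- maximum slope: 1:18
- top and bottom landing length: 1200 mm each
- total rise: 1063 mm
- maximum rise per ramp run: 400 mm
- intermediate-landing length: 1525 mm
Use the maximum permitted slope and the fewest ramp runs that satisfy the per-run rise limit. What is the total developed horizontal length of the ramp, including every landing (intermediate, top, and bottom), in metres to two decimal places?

1063 / 400 = 2.66, so 3 ramp runs are needed. That means 2 intermediate landings.
Horizontal run for 1063 mm of rise at 1:18 is 1063 × 18 = 19134 mm.
2 intermediate landings contribute 2 × 1525 = 3050 mm.
Top and bottom landings: 2 × 1200 = 2400 mm.
Total = 19134 + 3050 + 2400 = 24584 mm.
= 24.58 m.

24.58 m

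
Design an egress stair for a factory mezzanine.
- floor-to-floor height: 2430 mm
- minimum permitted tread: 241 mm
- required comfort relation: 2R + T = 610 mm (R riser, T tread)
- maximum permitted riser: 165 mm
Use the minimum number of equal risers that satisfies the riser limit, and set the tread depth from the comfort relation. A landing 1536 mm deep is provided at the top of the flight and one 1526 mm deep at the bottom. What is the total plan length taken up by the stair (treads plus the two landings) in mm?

7066 mm

2430 / 165 = 14.73, so 15 risers are needed.
Riser R = 2430 / 15 = 162 mm, within the 165 mm limit.
Tread T = 610 − 2 × 162 = 286 mm (≥ 241 mm).
Treads = 15 − 1 = 14; going = 14 × 286 = 4004 mm.
Enclosure = 4004 + 1536 + 1526 = 7066 mm.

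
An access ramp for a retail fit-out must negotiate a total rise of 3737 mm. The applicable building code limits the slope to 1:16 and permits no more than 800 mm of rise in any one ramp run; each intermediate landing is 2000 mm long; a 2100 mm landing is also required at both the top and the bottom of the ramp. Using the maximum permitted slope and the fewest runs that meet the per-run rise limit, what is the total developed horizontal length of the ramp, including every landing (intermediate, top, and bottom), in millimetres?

71992 mm

⌈3737/800⌉ = 5 ramp runs. That means 4 intermediate landings.
Horizontal run for 3737 mm of rise at 1:16 is 3737 × 16 = 59792 mm.
Intermediate landings: 4 × 2000 = 8000 mm.
Top and bottom landings: 2 × 2100 = 4200 mm.
Total = 59792 + 8000 + 4200 = 71992 mm.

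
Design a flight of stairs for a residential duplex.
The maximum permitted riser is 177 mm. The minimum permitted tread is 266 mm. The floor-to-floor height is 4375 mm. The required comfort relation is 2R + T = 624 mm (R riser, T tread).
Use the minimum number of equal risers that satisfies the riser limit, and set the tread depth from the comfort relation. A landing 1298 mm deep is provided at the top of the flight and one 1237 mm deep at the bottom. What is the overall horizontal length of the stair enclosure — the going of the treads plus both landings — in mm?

9111 mm

4375 / 177 = 24.72, so 25 risers are needed.
R = 4375 ÷ 25 = 175 mm.
Tread T = 624 − 2 × 175 = 274 mm (≥ 266 mm).
Going = (25 − 1) × 274 = 6576 mm.
Enclosure = 6576 + 1298 + 1237 = 9111 mm.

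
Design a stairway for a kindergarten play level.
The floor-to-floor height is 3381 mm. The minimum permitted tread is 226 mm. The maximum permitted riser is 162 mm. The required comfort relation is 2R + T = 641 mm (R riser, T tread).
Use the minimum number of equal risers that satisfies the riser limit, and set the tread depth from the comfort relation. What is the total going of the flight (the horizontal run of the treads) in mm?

6380 mm

3381 / 162 = 20.87, so 21 risers are needed.
Riser R = 3381 / 21 = 161 mm, within the 162 mm limit.
Tread T = 641 − 2 × 161 = 319 mm (≥ 226 mm).
21 risers give 20 treads; going = 20 × 319 = 6380 mm.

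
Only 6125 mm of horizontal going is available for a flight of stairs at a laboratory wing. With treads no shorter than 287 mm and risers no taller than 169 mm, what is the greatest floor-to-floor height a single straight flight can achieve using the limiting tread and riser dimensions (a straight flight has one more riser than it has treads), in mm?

6125 / 287 = 21.34, so 21 treads fit.
Risers = treads + 1 = 22.
Maximum height = 22 × 169 = 3718 mm.

3718 mm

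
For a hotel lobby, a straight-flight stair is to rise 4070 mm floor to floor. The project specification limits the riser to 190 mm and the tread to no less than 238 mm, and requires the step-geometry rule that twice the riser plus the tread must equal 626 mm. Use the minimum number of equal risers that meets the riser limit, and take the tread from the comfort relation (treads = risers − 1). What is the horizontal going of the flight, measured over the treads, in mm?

4070 / 190 = 21.42, so 22 risers are needed.
Each riser is 4070/22 = 185 mm (≤ 190 mm).
Tread T = 626 − 2 × 185 = 256 mm (≥ 238 mm).
Treads = 22 − 1 = 21; going = 21 × 256 = 5376 mm.

5376 mm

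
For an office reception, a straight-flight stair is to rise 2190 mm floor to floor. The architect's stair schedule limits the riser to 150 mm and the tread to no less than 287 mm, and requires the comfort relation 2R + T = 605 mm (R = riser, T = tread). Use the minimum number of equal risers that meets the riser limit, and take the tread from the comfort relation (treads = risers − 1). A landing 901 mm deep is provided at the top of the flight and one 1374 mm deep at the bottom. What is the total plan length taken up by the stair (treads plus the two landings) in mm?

6657 mm

At most 150 each: 2190/150 = 14.60, giving 15 risers.
Each riser is 2190/15 = 146 mm (≤ 150 mm).
T = 605 − 2·146 = 313 mm, which satisfies the 287 mm minimum.
Going = (15 − 1) × 313 = 4382 mm.
Enclosure = 4382 + 901 + 1374 = 6657 mm.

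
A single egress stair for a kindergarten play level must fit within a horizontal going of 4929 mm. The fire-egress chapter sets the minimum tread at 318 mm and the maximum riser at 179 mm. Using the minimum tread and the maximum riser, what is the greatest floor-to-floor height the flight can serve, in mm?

2864 mm

4929 / 318 = 15.50, so 15 treads fit.
Risers = treads + 1 = 16.
Maximum height = 16 × 179 = 2864 mm.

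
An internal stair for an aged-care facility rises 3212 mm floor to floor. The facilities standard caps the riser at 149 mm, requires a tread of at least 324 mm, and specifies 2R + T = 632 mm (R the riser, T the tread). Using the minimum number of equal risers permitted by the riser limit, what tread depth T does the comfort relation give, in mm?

340 mm

3212 / 149 = 21.56, so 22 risers are needed.
Each riser is 3212/22 = 146 mm (≤ 149 mm).
Tread T = 632 − 2 × 146 = 340 mm (≥ 324 mm).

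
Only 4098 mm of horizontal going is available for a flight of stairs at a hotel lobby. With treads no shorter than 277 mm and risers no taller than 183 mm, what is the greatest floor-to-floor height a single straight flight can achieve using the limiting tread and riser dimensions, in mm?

2745 mm

4098 / 277 = 14.79, so 14 treads fit.
Risers = treads + 1 = 15.
Maximum height = 15 × 183 = 2745 mm.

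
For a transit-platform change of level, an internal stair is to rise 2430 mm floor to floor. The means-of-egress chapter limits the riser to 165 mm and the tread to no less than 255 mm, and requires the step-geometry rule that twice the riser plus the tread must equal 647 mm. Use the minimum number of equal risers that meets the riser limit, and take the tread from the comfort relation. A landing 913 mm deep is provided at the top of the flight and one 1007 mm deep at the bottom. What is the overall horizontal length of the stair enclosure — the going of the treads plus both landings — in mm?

6442 mm

2430 / 165 = 14.727 → round up to 15 risers.
R = 2430 ÷ 15 = 162 mm.
Tread T = 647 − 2 × 162 = 323 mm (≥ 255 mm).
15 risers give 14 treads; going = 14 × 323 = 4522 mm.
Enclosure = 4522 + 913 + 1007 = 6442 mm.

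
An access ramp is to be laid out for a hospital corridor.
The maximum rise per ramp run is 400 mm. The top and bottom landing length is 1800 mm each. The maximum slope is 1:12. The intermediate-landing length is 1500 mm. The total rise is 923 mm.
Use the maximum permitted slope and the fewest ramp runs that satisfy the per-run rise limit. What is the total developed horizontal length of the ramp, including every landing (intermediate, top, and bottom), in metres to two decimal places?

At most 400 each: 923/400 = 2.31, giving 3 ramp runs. That means 2 intermediate landings.
Horizontal run for 923 mm of rise at 1:12 is 923 × 12 = 11076 mm.
2 intermediate landings contribute 2 × 1500 = 3000 mm.
Top and bottom landings: 2 × 1800 = 3600 mm.
Total = 11076 + 3000 + 3600 = 17676 mm.
= 17.68 m.

17.68 m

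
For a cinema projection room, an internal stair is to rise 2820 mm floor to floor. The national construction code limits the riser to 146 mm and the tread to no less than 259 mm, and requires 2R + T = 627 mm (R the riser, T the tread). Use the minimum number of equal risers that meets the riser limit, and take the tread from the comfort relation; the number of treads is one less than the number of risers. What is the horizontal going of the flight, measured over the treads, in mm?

6555 mm

At most 146 each: 2820/146 = 19.32, giving 20 risers.
Each riser is 2820/20 = 141 mm (≤ 146 mm).
T = 627 − 2·141 = 345 mm, which satisfies the 259 mm minimum.
Treads = 20 − 1 = 19; going = 19 × 345 = 6555 mm.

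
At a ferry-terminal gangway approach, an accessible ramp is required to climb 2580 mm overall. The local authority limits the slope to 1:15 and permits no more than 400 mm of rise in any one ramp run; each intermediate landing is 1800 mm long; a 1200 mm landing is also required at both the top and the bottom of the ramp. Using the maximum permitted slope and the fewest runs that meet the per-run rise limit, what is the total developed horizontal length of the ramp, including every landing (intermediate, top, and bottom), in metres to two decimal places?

51.90 m

At most 400 each: 2580/400 = 6.45, giving 7 ramp runs. That means 6 intermediate landings.
Horizontal run for 2580 mm of rise at 1:15 is 2580 × 15 = 38700 mm.
6 intermediate landings contribute 6 × 1800 = 10800 mm.
Top and bottom landings: 2 × 1200 = 2400 mm.
Total = 38700 + 10800 + 2400 = 51900 mm.
= 51.90 m.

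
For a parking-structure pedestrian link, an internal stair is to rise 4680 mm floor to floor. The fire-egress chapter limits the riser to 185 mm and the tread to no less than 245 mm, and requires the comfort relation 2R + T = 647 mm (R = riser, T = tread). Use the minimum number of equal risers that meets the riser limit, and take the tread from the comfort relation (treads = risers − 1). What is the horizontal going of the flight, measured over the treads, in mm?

7175 mm

4680 / 185 = 25.30, so 26 risers are needed.
Each riser is 4680/26 = 180 mm (≤ 185 mm).
T = 647 − 2·180 = 287 mm, which satisfies the 245 mm minimum.
26 risers give 25 treads; going = 25 × 287 = 7175 mm.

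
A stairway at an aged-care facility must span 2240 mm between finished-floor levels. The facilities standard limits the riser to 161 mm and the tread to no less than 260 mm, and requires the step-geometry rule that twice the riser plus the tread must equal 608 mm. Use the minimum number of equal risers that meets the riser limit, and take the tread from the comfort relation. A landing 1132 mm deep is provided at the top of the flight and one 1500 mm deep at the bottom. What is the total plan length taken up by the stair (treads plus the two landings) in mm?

6376 mm

2240 / 161 = 13.91, so 14 risers are needed.
Riser R = 2240 / 14 = 160 mm, within the 161 mm limit.
T = 608 − 2·160 = 288 mm, which satisfies the 260 mm minimum.
Treads = 14 − 1 = 13; going = 13 × 288 = 3744 mm.
Add landings: 3744 + 1132 + 1500 = 6376 mm.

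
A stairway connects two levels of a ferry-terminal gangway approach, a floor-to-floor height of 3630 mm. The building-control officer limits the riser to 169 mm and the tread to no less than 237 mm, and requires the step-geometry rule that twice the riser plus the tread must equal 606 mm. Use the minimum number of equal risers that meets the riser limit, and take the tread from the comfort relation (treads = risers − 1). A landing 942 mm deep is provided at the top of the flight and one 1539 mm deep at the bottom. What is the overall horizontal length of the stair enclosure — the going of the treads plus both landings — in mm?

3630 / 169 = 21.479 → round up to 22 risers.
R = 3630 ÷ 22 = 165 mm.
From 2R + T = 606: T = 606 − 330 = 276 mm.
22 risers give 21 treads; going = 21 × 276 = 5796 mm.
Add landings: 5796 + 942 + 1539 = 8277 mm.

8277 mm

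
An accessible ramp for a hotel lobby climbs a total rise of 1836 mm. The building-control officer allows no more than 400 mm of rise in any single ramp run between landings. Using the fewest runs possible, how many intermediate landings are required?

4 intermediate landings

1836 / 400 = 4.590 → round up to 5 ramp runs.
5 runs are separated by 4 intermediate landings.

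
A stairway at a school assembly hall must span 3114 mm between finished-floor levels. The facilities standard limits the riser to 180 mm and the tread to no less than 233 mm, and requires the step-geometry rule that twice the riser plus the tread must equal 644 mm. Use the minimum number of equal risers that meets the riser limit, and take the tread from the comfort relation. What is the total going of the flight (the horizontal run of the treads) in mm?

3114 / 180 = 17.300 → round up to 18 risers.
Riser R = 3114 / 18 = 173 mm, within the 180 mm limit.
From 2R + T = 644: T = 644 − 346 = 298 mm.
Treads = 18 − 1 = 17; going = 17 × 298 = 5066 mm.

5066 mm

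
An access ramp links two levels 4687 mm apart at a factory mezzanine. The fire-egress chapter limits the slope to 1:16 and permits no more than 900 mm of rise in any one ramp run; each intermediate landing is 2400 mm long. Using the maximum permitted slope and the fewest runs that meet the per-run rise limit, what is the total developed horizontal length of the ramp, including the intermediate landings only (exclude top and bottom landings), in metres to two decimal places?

At most 900 each: 4687/900 = 5.21, giving 6 ramp runs. That means 5 intermediate landings.
Horizontal run for 4687 mm of rise at 1:16 is 4687 × 16 = 74992 mm.
5 intermediate landings contribute 5 × 2400 = 12000 mm.
Total developed length = 74992 + 12000 = 86992 mm.
= 86.99 m.

86.99 m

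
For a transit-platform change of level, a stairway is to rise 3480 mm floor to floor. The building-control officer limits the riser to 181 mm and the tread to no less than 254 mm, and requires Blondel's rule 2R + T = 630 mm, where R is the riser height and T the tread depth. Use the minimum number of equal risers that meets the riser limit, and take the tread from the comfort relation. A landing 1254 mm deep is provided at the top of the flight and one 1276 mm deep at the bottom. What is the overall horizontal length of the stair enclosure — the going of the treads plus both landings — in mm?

7888 mm

⌈3480/181⌉ = 20 risers.
Each riser is 3480/20 = 174 mm (≤ 181 mm).
From 2R + T = 630: T = 630 − 348 = 282 mm.
Going = (20 − 1) × 282 = 5358 mm.
Add landings: 5358 + 1254 + 1276 = 7888 mm.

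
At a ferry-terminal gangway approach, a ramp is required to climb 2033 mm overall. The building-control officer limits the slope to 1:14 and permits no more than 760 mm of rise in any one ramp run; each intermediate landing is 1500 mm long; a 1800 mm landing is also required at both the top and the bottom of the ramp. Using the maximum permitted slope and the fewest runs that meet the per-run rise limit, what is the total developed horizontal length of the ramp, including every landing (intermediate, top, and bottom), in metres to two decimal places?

At most 760 each: 2033/760 = 2.67, giving 3 ramp runs. That means 2 intermediate landings.
Horizontal run for 2033 mm of rise at 1:14 is 2033 × 14 = 28462 mm.
Intermediate landings: 2 × 1500 = 3000 mm.
Top and bottom landings: 2 × 1800 = 3600 mm.
Total = 28462 + 3000 + 3600 = 35062 mm.
= 35.06 m.

35.06 m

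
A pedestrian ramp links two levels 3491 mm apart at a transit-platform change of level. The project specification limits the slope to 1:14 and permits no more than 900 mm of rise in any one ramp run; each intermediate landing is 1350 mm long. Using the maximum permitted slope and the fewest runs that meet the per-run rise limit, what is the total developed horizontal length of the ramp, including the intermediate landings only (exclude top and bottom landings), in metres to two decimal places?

At most 900 each: 3491/900 = 3.88, giving 4 ramp runs. That means 3 intermediate landings.
Ramp run (horizontal) at 1:14: 3491 × 14 = 48874 mm.
3 intermediate landings contribute 3 × 1350 = 4050 mm.
Total developed length = 48874 + 4050 = 52924 mm.
= 52.92 m.

52.92 m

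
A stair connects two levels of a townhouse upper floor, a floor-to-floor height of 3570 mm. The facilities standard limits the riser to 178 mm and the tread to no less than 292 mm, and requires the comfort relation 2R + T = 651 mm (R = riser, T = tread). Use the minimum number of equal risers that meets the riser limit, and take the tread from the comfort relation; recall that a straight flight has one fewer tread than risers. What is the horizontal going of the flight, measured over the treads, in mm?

6220 mm

⌈3570/178⌉ = 21 risers.
Each riser is 3570/21 = 170 mm (≤ 178 mm).
T = 651 − 2·170 = 311 mm, which satisfies the 292 mm minimum.
21 risers give 20 treads; going = 20 × 311 = 6220 mm.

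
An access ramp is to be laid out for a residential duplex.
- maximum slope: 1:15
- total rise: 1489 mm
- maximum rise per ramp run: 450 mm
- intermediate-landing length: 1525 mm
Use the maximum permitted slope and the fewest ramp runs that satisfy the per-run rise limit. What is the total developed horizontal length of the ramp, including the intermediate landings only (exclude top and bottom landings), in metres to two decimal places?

26.91 m

1489 / 450 = 3.309 → round up to 4 ramp runs. That means 3 intermediate landings.
Ramp run (horizontal) at 1:15: 1489 × 15 = 22335 mm.
Intermediate landings: 3 × 1525 = 4575 mm.
Developed length = 22335 + 4575 = 26910 mm.
= 26.91 m.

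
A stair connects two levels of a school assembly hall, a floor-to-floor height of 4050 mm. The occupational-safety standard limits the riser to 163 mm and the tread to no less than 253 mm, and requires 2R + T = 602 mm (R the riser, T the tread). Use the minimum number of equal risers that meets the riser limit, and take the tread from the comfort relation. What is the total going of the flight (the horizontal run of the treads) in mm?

At most 163 each: 4050/163 = 24.85, giving 25 risers.
Riser R = 4050 / 25 = 162 mm, within the 163 mm limit.
Tread T = 602 − 2 × 162 = 278 mm (≥ 253 mm).
Going = (25 − 1) × 278 = 6672 mm.

6672 mm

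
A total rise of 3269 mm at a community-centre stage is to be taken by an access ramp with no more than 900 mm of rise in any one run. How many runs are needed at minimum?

4 runs

3269 / 900 = 3.632 → round up to 4 ramp runs.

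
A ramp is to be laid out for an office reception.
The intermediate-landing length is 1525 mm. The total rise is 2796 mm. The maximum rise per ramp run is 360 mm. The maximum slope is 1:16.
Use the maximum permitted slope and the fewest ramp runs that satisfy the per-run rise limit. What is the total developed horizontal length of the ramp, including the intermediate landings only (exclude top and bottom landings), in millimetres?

55411 mm

At most 360 each: 2796/360 = 7.77, giving 8 ramp runs. That means 7 intermediate landings.
Horizontal run for 2796 mm of rise at 1:16 is 2796 × 16 = 44736 mm.
7 intermediate landings contribute 7 × 1525 = 10675 mm.
Total developed length = 44736 + 10675 = 55411 mm.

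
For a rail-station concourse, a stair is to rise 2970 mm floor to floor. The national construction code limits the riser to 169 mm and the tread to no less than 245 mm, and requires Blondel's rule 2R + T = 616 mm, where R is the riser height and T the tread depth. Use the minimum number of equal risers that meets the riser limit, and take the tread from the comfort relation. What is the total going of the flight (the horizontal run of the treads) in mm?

4862 mm

2970 / 169 = 17.574 → round up to 18 risers.
R = 2970 ÷ 18 = 165 mm.
Tread T = 616 − 2 × 165 = 286 mm (≥ 245 mm).
18 risers give 17 treads; going = 17 × 286 = 4862 mm.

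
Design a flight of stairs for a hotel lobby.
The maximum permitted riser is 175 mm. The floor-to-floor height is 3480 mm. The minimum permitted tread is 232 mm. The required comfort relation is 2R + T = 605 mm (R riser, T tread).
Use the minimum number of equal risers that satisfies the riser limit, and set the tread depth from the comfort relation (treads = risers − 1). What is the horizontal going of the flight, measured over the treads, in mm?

4883 mm

3480 / 175 = 19.89, so 20 risers are needed.
Each riser is 3480/20 = 174 mm (≤ 175 mm).
T = 605 − 2·174 = 257 mm, which satisfies the 232 mm minimum.
20 risers give 19 treads; going = 19 × 257 = 4883 mm.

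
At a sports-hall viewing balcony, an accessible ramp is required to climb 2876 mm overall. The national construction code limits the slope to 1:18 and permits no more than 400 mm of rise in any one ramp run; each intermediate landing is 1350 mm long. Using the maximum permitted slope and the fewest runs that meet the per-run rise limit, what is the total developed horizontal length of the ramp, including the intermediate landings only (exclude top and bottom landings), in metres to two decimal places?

61.22 m

2876 / 400 = 7.190 → round up to 8 ramp runs. That means 7 intermediate landings.
Horizontal run for 2876 mm of rise at 1:18 is 2876 × 18 = 51768 mm.
Intermediate landings: 7 × 1350 = 9450 mm.
Total developed length = 51768 + 9450 = 61218 mm.
= 61.22 m.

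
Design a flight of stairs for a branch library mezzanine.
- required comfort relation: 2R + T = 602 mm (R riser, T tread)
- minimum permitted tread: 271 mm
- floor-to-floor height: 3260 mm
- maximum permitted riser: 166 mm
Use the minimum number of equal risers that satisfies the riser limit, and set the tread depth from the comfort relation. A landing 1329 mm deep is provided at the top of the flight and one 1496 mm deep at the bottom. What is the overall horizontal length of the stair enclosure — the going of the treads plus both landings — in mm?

3260 / 166 = 19.64, so 20 risers are needed.
R = 3260 ÷ 20 = 163 mm.
Tread T = 602 − 2 × 163 = 276 mm (≥ 271 mm).
20 risers give 19 treads; going = 19 × 276 = 5244 mm.
Add landings: 5244 + 1329 + 1496 = 8069 mm.

8069 mm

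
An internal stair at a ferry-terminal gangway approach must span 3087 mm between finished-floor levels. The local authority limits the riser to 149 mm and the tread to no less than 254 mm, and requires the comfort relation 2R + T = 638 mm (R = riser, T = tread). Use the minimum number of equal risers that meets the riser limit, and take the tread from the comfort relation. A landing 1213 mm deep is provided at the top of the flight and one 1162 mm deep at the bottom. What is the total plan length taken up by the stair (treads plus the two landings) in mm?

3087 / 149 = 20.72, so 21 risers are needed.
Riser R = 3087 / 21 = 147 mm, within the 149 mm limit.
T = 638 − 2·147 = 344 mm, which satisfies the 254 mm minimum.
Treads = 21 − 1 = 20; going = 20 × 344 = 6880 mm.
Add landings: 6880 + 1213 + 1162 = 9255 mm.

9255 mm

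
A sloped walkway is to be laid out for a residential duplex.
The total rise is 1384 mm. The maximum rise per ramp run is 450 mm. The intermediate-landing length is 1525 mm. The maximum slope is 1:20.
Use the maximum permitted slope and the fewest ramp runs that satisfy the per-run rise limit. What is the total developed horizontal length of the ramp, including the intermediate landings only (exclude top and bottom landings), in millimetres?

32255 mm

1384 / 450 = 3.076 → round up to 4 ramp runs. That means 3 intermediate landings.
Ramp run (horizontal) at 1:20: 1384 × 20 = 27680 mm.
3 intermediate landings contribute 3 × 1525 = 4575 mm.
Total developed length = 27680 + 4575 = 32255 mm.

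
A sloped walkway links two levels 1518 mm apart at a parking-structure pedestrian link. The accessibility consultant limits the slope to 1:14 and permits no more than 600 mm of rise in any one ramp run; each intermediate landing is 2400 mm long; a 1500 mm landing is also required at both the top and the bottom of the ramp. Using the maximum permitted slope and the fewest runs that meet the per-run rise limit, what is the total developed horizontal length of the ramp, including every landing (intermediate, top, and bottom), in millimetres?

29052 mm

1518 / 600 = 2.53, so 3 ramp runs are needed. That means 2 intermediate landings.
Horizontal run for 1518 mm of rise at 1:14 is 1518 × 14 = 21252 mm.
Intermediate landings: 2 × 2400 = 4800 mm.
Top and bottom landings: 2 × 1500 = 3000 mm.
Total = 21252 + 4800 + 3000 = 29052 mm.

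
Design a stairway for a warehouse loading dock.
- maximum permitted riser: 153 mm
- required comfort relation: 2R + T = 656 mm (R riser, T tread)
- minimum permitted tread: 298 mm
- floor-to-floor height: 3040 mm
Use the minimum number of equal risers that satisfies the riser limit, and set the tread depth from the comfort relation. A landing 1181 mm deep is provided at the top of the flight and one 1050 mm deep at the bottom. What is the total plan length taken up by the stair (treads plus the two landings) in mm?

3040 / 153 = 19.869 → round up to 20 risers.
R = 3040 ÷ 20 = 152 mm.
Tread T = 656 − 2 × 152 = 352 mm (≥ 298 mm).
Going = (20 − 1) × 352 = 6688 mm.
Enclosure = 6688 + 1181 + 1050 = 8919 mm.

8919 mm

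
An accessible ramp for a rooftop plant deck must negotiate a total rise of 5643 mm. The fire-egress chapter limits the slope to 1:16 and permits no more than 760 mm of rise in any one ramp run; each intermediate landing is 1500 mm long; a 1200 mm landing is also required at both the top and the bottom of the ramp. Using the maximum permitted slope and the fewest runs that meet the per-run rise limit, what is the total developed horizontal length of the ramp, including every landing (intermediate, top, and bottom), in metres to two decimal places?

At most 760 each: 5643/760 = 7.42, giving 8 ramp runs. That means 7 intermediate landings.
Ramp run (horizontal) at 1:16: 5643 × 16 = 90288 mm.
7 intermediate landings contribute 7 × 1500 = 10500 mm.
Top and bottom landings: 2 × 1200 = 2400 mm.
Total = 90288 + 10500 + 2400 = 103188 mm.
= 103.19 m.

103.19 m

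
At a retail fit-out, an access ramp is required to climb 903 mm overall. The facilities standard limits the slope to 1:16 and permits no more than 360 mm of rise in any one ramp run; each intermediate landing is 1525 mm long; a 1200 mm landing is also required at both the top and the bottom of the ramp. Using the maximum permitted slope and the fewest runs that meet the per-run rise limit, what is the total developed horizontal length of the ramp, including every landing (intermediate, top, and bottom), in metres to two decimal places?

At most 360 each: 903/360 = 2.51, giving 3 ramp runs. That means 2 intermediate landings.
Ramp run (horizontal) at 1:16: 903 × 16 = 14448 mm.
Intermediate landings: 2 × 1525 = 3050 mm.
Top and bottom landings: 2 × 1200 = 2400 mm.
Total = 14448 + 3050 + 2400 = 19898 mm.
= 19.90 m.

19.90 m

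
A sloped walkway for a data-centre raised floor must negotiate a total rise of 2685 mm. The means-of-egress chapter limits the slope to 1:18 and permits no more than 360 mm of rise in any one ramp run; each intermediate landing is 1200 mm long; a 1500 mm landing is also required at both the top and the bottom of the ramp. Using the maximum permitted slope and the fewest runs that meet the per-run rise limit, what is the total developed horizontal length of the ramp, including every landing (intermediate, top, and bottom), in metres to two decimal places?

⌈2685/360⌉ = 8 ramp runs. That means 7 intermediate landings.
Horizontal run for 2685 mm of rise at 1:18 is 2685 × 18 = 48330 mm.
7 intermediate landings contribute 7 × 1200 = 8400 mm.
Top and bottom landings: 2 × 1500 = 3000 mm.
Total = 48330 + 8400 + 3000 = 59730 mm.
= 59.73 m.

59.73 m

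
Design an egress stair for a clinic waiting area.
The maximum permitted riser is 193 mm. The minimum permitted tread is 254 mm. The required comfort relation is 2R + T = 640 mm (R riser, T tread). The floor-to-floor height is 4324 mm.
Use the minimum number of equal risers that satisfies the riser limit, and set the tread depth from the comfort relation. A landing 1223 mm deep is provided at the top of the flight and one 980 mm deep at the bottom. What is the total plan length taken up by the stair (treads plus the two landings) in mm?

4324 / 193 = 22.404 → round up to 23 risers.
Riser R = 4324 / 23 = 188 mm, within the 193 mm limit.
Tread T = 640 − 2 × 188 = 264 mm (≥ 254 mm).
23 risers give 22 treads; going = 22 × 264 = 5808 mm.
Add landings: 5808 + 1223 + 980 = 8011 mm.

8011 mm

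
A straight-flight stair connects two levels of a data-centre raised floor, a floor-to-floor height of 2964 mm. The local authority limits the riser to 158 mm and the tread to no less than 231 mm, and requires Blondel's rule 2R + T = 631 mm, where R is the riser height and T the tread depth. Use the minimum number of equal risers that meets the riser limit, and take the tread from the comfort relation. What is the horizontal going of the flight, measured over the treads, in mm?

5742 mm

2964 / 158 = 18.76, so 19 risers are needed.
Riser R = 2964 / 19 = 156 mm, within the 158 mm limit.
Tread T = 631 − 2 × 156 = 319 mm (≥ 231 mm).
Going = (19 − 1) × 319 = 5742 mm.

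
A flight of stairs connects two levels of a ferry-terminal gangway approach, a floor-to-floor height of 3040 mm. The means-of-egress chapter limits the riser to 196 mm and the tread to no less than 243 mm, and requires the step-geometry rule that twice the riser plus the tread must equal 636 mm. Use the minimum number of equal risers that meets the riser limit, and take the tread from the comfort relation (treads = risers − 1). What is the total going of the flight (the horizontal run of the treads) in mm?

3040 / 196 = 15.51, so 16 risers are needed.
Riser R = 3040 / 16 = 190 mm, within the 196 mm limit.
Tread T = 636 − 2 × 190 = 256 mm (≥ 243 mm).
Treads = 16 − 1 = 15; going = 15 × 256 = 3840 mm.

3840 mm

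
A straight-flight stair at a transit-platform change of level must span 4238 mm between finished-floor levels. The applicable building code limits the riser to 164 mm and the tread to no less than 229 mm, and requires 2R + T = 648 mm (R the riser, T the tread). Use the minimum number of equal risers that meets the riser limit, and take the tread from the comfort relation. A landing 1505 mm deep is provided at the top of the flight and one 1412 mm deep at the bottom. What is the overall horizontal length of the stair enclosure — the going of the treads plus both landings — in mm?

10967 mm

⌈4238/164⌉ = 26 risers.
Riser R = 4238 / 26 = 163 mm, within the 164 mm limit.
T = 648 − 2·163 = 322 mm, which satisfies the 229 mm minimum.
26 risers give 25 treads; going = 25 × 322 = 8050 mm.
Add landings: 8050 + 1505 + 1412 = 10967 mm.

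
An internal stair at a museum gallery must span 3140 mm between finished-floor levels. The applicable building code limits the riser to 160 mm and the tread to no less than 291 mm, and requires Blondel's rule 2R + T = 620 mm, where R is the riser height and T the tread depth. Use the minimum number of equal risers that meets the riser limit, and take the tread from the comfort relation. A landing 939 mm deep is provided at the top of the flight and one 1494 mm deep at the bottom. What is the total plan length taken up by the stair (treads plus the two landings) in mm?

8247 mm

⌈3140/160⌉ = 20 risers.
R = 3140 ÷ 20 = 157 mm.
T = 620 − 2·157 = 306 mm, which satisfies the 291 mm minimum.
Going = (20 − 1) × 306 = 5814 mm.
Add landings: 5814 + 939 + 1494 = 8247 mm.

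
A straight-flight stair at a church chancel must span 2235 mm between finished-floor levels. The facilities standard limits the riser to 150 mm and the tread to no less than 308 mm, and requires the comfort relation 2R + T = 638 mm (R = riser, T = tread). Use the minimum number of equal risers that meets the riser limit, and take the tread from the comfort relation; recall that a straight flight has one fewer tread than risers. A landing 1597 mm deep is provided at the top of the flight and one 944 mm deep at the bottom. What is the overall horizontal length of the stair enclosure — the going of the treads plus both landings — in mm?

7301 mm

2235 / 150 = 14.90, so 15 risers are needed.
R = 2235 ÷ 15 = 149 mm.
T = 638 − 2·149 = 340 mm, which satisfies the 308 mm minimum.
Treads = 15 − 1 = 14; going = 14 × 340 = 4760 mm.
Add landings: 4760 + 1597 + 944 = 7301 mm.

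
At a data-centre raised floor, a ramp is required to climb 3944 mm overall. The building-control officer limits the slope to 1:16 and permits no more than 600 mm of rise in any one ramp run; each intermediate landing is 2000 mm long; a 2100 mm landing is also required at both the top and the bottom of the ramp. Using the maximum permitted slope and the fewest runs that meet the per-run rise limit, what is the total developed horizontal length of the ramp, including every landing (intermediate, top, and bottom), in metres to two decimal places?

⌈3944/600⌉ = 7 ramp runs. That means 6 intermediate landings.
Ramp run (horizontal) at 1:16: 3944 × 16 = 63104 mm.
Intermediate landings: 6 × 2000 = 12000 mm.
Top and bottom landings: 2 × 2100 = 4200 mm.
Total = 63104 + 12000 + 4200 = 79304 mm.
= 79.30 m.

79.30 m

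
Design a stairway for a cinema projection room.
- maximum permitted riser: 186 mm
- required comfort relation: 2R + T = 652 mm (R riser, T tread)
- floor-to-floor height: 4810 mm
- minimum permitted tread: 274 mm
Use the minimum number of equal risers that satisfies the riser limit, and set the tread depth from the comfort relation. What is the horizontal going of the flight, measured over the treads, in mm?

7050 mm

⌈4810/186⌉ = 26 risers.
Each riser is 4810/26 = 185 mm (≤ 186 mm).
Tread T = 652 − 2 × 185 = 282 mm (≥ 274 mm).
26 risers give 25 treads; going = 25 × 282 = 7050 mm.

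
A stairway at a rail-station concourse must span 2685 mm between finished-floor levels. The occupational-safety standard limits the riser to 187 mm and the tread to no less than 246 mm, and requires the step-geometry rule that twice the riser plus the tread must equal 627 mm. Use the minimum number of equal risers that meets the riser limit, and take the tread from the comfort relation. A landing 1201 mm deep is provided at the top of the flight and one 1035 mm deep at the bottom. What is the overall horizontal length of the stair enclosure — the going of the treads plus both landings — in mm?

6002 mm

⌈2685/187⌉ = 15 risers.
R = 2685 ÷ 15 = 179 mm.
From 2R + T = 627: T = 627 − 358 = 269 mm.
Treads = 15 − 1 = 14; going = 14 × 269 = 3766 mm.
Add landings: 3766 + 1201 + 1035 = 6002 mm.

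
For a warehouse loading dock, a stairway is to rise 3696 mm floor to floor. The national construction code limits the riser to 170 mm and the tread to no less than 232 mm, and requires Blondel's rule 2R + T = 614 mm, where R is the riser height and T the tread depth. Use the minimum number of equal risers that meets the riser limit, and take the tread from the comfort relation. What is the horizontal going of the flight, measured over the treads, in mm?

3696 / 170 = 21.74, so 22 risers are needed.
R = 3696 ÷ 22 = 168 mm.
Tread T = 614 − 2 × 168 = 278 mm (≥ 232 mm).
Going = (22 − 1) × 278 = 5838 mm.

5838 mm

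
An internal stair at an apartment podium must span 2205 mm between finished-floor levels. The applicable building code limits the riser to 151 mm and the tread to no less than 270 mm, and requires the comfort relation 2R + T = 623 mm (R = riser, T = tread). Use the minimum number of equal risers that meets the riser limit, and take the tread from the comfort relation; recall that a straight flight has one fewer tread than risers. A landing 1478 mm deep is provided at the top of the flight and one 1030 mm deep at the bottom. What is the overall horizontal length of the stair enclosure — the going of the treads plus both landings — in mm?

At most 151 each: 2205/151 = 14.60, giving 15 risers.
Riser R = 2205 / 15 = 147 mm, within the 151 mm limit.
Tread T = 623 − 2 × 147 = 329 mm (≥ 270 mm).
Treads = 15 − 1 = 14; going = 14 × 329 = 4606 mm.
Add landings: 4606 + 1478 + 1030 = 7114 mm.

7114 mm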